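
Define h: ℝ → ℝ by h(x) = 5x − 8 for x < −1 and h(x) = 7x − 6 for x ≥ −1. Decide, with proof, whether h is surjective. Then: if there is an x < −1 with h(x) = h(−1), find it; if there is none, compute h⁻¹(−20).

-12/5

Both pieces are strictly increasing (slopes 5 and 7), so each is injective on its own interval.
The left piece maps (−∞, −1) onto (−∞, −13); the right piece maps [−1, ∞) onto [−13, ∞).
These images together cover ℝ, so h is surjective.
Because the two images are disjoint, no x < −1 has h(x) = h(−1), so we compute h⁻¹(−20): −20 lies in (−∞, −13), so solve 5x − 8 = −20: x = (−20 + 8)/5 = −12/5.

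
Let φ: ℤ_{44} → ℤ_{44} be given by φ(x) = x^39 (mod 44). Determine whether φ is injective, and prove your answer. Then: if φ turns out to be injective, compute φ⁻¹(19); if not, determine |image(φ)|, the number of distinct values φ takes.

φ(0) = 0^39 = 0.
φ(22): Repeated squaring mod 44: 22^1 ≡ 22, 22^2 ≡ 22² = 484 ≡ 0, 22^4 ≡ 0² = 0, 22^8 ≡ 0² = 0, 22^16 ≡ 0² = 0, 22^32 ≡ 0² = 0. Since 39 = 32 + 4 + 2 + 1, 22^39 ≡ 0·0·0·22: 0·0 = 0, then 0·0 = 0, then 0·22 = 0. So 22^39 ≡ 0 (mod 44).
So φ(0) = φ(22) = 0 while 0 ≠ 22, therefore φ is not injective.
Since φ is not injective, we determine |image(φ)|. Computing x^39 mod 44 for each x (by repeated squaring, reducing mod 44 at every step), the values φ(0), φ(1), …, φ(43) are: 0, 1, 28, 15, 36, 9, 24, 19, 40, 5, 32, 11, 12, 17, 4, 3, 20, 13, 8, 7, 16, 21, 0, 23, 28, 37, 36, 31, 24, 41, 40, 27, 32, 33, 12, 39, 4, 25, 20, 35, 8, 29, 16, 43.
The distinct values are {0, 1, 3, 4, 5, 7, 8, 9, 11, 12, 13, 15, 16, 17, 19, 20, 21, 23, 24, 25, 27, 28, 29, 31, 32, 33, 35, 36, 37, 39, 40, 41, 43}; there are 33 of them.

33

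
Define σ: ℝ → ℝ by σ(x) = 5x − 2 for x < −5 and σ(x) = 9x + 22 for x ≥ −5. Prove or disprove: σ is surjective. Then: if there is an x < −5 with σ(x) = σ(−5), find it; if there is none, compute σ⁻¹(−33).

Both pieces are strictly increasing (slopes 5 and 9), so each is injective on its own interval.
The left piece maps (−∞, −5) onto (−∞, −27); the right piece maps [−5, ∞) onto [−23, ∞).
The union (−∞, −27) ∪ [−23, ∞) omits the interval between −27 and −23; in particular −27 has no preimage. So σ is not surjective.
Because the two images are disjoint, no x < −5 has σ(x) = σ(−5), so we compute σ⁻¹(−33): −33 lies in (−∞, −27), so solve 5x − 2 = −33: x = (−33 + 2)/5 = −31/5.

-31/5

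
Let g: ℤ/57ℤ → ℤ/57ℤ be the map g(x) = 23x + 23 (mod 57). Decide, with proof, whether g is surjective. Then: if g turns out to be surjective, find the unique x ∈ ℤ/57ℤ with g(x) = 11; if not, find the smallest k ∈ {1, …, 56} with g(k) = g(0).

Since gcd(23, 57) = 1, 23 is invertible modulo 57. Euclid's algorithm: 57 = 2·23 + 11, 23 = 2·11 + 1; back-substituting gives 1 = 5·23 − 2·57, so 23⁻¹ ≡ 5 (mod 57).
For any y ∈ ℤ/57ℤ, x = 5(y − 23) mod 57 satisfies g(x) = 23·5(y − 23) + 23 ≡ y (since 23·5 ≡ 1 mod 57). So every y has a preimage.
Hence g is surjective.
Since g is surjective, we find g⁻¹(11): we need 23x ≡ 11 − 23 ≡ 45 (mod 57). Using 23⁻¹ = 5: x ≡ 5·45 = 225 = 3·57 + 54, so x = 54.
Check: g(54) = 23·54 + 23 = 1265 = 22·57 + 11 ≡ 11 (mod 57).

54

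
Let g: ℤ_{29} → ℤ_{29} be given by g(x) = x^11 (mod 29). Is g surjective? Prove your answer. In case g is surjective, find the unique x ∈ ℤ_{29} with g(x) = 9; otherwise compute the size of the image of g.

6

Since 29 is prime, the nonzero elements of ℤ_{29} form a cyclic group of order 28.
As gcd(11, 28) = 1, raising to the 11th power is a bijection on this group: if s^11 ≡ t^11 then (st^{−1})^11 = 1, and the only element of order dividing gcd(11, 28) = 1 is 1, so s = t.
With g(0) = 0 this makes g injective on all of ℤ_{29}, hence bijective (finite equal-size domain and codomain). In particular g is surjective.
Since g is surjective, we find the preimage of 9. The inverse of x ↦ x^11 on (ℤ_{29})^× is x ↦ x^23, because 11·23 = 253 = 9·28 + 1 ≡ 1 (mod 28) and x^{28} = 1 for x ≠ 0 (Fermat). So g⁻¹(9) = 9^23 mod 29.
Repeated squaring mod 29: 9^1 ≡ 9, 9^2 ≡ 9² = 81 ≡ 23, 9^4 ≡ 23² = 529 ≡ 7, 9^8 ≡ 7² = 49 ≡ 20, 9^16 ≡ 20² = 400 ≡ 23. Since 23 = 16 + 4 + 2 + 1, 9^23 ≡ 23·7·23·9: 23·7 = 161 ≡ 16, then 16·23 = 368 ≡ 20, then 20·9 = 180 ≡ 6. So 9^23 ≡ 6 (mod 29).
Hence g⁻¹(9) = 6.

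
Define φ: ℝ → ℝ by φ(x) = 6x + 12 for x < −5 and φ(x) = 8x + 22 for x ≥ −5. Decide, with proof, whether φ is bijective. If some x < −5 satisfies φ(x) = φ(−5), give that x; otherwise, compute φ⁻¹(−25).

-37/6

Both pieces are strictly increasing (slopes 6 and 8), so each is injective on its own interval.
The left piece maps (−∞, −5) onto (−∞, −18); the right piece maps [−5, ∞) onto [−18, ∞).
Since −18 = −18, the images partition ℝ: φ is injective and surjective, hence bijective.
Because the two images are disjoint, no x < −5 has φ(x) = φ(−5), so we compute φ⁻¹(−25): −25 lies in (−∞, −18), so solve 6x + 12 = −25: x = (−25 − 12)/6 = −37/6.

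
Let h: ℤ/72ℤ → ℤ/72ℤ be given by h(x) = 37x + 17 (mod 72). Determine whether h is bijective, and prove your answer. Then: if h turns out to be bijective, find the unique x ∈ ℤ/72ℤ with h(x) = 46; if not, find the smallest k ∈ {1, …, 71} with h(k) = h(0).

Recall that injectivity means: for all a, b in the domain, h(a) = h(b) implies a = b.
If h(a) = h(b), then 37a ≡ 37b (mod 72). Because gcd(37, 72) = 1, we may cancel 37 to get a ≡ b (mod 72).
We now compute 37⁻¹ mod 72 explicitly. Euclid's algorithm: 72 = 1·37 + 35, 37 = 1·35 + 2, 35 = 17·2 + 1; back-substituting gives 1 = 37·37 − 19·72, so 37⁻¹ ≡ 37 (mod 72).
For any y ∈ ℤ/72ℤ, x = 37(y − 17) mod 72 satisfies h(x) = 37·37(y − 17) + 17 ≡ y (since 37·37 ≡ 1 mod 72). So every y has a preimage.
Thus h is bijective.
Since h is bijective, we find h⁻¹(46): we need 37x ≡ 46 − 17 ≡ 29 (mod 72). Using 37⁻¹ = 37: x ≡ 37·29 = 1073 = 14·72 + 65, so x = 65.
Check: h(65) = 37·65 + 17 = 2422 = 33·72 + 46 ≡ 46 (mod 72).

65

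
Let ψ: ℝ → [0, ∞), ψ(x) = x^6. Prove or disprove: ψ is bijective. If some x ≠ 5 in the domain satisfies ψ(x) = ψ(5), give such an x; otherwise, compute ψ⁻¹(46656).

-5

ψ(5) = 15625 = (−5)^6 = ψ(−5) (since 6 is even), with 5 ≠ −5. So ψ is not injective, hence not bijective.
For the follow-up, such an x exists: taking x = −5 ∈ ℝ gives ψ(−5) = 15625 = ψ(5) with −5 ≠ 5.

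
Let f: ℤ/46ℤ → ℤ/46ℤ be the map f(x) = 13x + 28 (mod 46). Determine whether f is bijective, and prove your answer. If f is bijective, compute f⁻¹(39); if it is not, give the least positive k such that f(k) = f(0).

15

By definition, f is injective if f(a) = f(b) implies a = b.
If f(a) = f(b), then 13a ≡ 13b (mod 46). Because gcd(13, 46) = 1, we may cancel 13 to get a ≡ b (mod 46).
We now compute 13⁻¹ mod 46 explicitly. Euclid's algorithm: 46 = 3·13 + 7, 13 = 1·7 + 6, 7 = 1·6 + 1; back-substituting gives 1 = 39·13 − 11·46, so 13⁻¹ ≡ 39 (mod 46).
For any y ∈ ℤ/46ℤ, x = 39(y − 28) mod 46 satisfies f(x) = 13·39(y − 28) + 28 ≡ y (since 13·39 ≡ 1 mod 46). So every y has a preimage.
So f is bijective.
Since f is bijective, we compute f⁻¹(39): solve 13x + 28 ≡ 39 (mod 46), i.e. 13x ≡ 11 (mod 46).
Multiplying by 13⁻¹ = 39 gives x ≡ 39·11 = 429 = 9·46 + 15 ≡ 15 (mod 46).
Check: f(15) = 13·15 + 28 = 223 = 4·46 + 39 ≡ 39 (mod 46).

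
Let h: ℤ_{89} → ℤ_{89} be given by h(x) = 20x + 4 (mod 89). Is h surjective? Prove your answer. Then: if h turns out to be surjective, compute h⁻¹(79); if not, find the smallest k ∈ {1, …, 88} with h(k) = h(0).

26

Since gcd(20, 89) = 1, 20 is invertible modulo 89. Euclid's algorithm: 89 = 4·20 + 9, 20 = 2·9 + 2, 9 = 4·2 + 1; back-substituting gives 1 = 49·20 − 11·89, so 20⁻¹ ≡ 49 (mod 89).
Then y ↦ 49(y − 4) is a two-sided inverse to h, so every y ∈ ℤ_{89} has a preimage.
So h is surjective.
Since h is surjective, we find h⁻¹(79): we need 20x ≡ 79 − 4 ≡ 75 (mod 89). Using 20⁻¹ = 49: x ≡ 49·75 = 3675 = 41·89 + 26, so x = 26.
Check: h(26) = 20·26 + 4 = 524 = 5·89 + 79 ≡ 79 (mod 89).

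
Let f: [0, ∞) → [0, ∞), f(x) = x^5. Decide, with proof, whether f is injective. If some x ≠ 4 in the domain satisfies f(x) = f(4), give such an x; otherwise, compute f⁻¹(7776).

6

On [0, ∞), x ↦ x^5 is strictly increasing, so f(s) = f(t) forces s = t. So f is injective.
Since x ↦ x^5 is strictly increasing on [0, ∞), it is injective there, so no x ≠ 4 in the domain has f(x) = f(4). We therefore compute f⁻¹(7776) = 7776^{1/5} = 6 (indeed 6^5 = 7776).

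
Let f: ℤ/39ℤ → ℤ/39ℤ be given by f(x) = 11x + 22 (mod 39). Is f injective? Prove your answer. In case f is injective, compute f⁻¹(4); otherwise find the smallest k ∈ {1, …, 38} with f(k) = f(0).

9

If f(x_1) = f(x_2), then 11x_1 ≡ 11x_2 (mod 39). Because gcd(11, 39) = 1, we may cancel 11 to get x_1 ≡ x_2 (mod 39).
Therefore f is injective.
We now compute 11⁻¹ mod 39 explicitly. Euclid's algorithm: 39 = 3·11 + 6, 11 = 1·6 + 5, 6 = 1·5 + 1; back-substituting gives 1 = 32·11 − 9·39, so 11⁻¹ ≡ 32 (mod 39).
Since f is injective, we compute f⁻¹(4): solve 11x + 22 ≡ 4 (mod 39), i.e. 11x ≡ 21 (mod 39).
Multiplying by 11⁻¹ = 32 gives x ≡ 32·21 = 672 = 17·39 + 9 ≡ 9 (mod 39).
Check: f(9) = 11·9 + 22 = 121 = 3·39 + 4 ≡ 4 (mod 39).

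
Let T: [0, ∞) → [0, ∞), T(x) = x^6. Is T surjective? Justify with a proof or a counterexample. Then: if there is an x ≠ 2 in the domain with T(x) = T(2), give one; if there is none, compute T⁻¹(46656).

6

For any y ∈ [0, ∞), x = y^{1/6} ∈ [0, ∞) gives T(x) = y, so T is surjective.
Since x ↦ x^6 is strictly increasing on [0, ∞), it is injective there, so no x ≠ 2 in the domain has T(x) = T(2). We therefore compute T⁻¹(46656) = 46656^{1/6} = 6 (indeed 6^6 = 46656).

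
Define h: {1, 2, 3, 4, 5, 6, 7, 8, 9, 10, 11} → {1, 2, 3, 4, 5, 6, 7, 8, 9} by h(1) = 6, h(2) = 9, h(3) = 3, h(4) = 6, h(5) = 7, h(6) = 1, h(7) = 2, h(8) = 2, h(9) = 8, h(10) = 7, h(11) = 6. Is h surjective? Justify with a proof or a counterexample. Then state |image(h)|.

No element maps to 4, so h is not surjective.
The image of h is {1, 2, 3, 6, 7, 8, 9}, which has 7 elements.

7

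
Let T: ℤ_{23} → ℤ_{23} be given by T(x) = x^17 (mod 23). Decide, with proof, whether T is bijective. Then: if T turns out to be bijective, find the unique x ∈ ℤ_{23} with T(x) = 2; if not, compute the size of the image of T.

4

Since 23 is prime, the nonzero elements of ℤ_{23} form a cyclic group of order 22.
As gcd(17, 22) = 1, raising to the 17th power is a bijection on this group: if a^17 ≡ b^17 then (ab^{−1})^17 = 1, and the only element of order dividing gcd(17, 22) = 1 is 1, so a = b.
With T(0) = 0 this makes T injective on all of ℤ_{23}, hence bijective (finite equal-size domain and codomain). In particular T is bijective.
Since T is bijective, we find the preimage of 2. The inverse of x ↦ x^17 on (ℤ_{23})^× is x ↦ x^13, because 17·13 = 221 = 10·22 + 1 ≡ 1 (mod 22) and x^{22} = 1 for x ≠ 0 (Fermat). So T⁻¹(2) = 2^13 mod 23.
Repeated squaring mod 23: 2^1 ≡ 2, 2^2 ≡ 2² = 4, 2^4 ≡ 4² = 16, 2^8 ≡ 16² = 256 ≡ 3. Since 13 = 8 + 4 + 1, 2^13 ≡ 3·16·2: 3·16 = 48 ≡ 2, then 2·2 = 4. So 2^13 ≡ 4 (mod 23).
Hence T⁻¹(2) = 4.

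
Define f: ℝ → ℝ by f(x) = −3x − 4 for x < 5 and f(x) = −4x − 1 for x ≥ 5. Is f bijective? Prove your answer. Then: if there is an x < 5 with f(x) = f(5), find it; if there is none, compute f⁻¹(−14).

Both pieces are strictly decreasing (slopes −3 and −4), so each is injective on its own interval.
The left piece maps (−∞, 5) onto (−19, ∞); the right piece maps [5, ∞) onto (−∞, −21].
The images leave a gap (−19 has no preimage), so f is not surjective, hence not bijective.
Because the two images are disjoint, no x < 5 has f(x) = f(5), so we compute f⁻¹(−14): −14 lies in (−19, ∞), so solve −3x − 4 = −14: x = (−14 + 4)/(−3) = 10/3.

10/3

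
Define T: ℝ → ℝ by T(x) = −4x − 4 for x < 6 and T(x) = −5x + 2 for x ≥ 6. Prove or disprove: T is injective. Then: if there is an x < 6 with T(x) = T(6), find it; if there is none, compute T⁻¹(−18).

7/2

Both pieces are strictly decreasing (slopes −4 and −5), so each is injective on its own interval.
The left piece maps (−∞, 6) onto (−28, ∞); the right piece maps [6, ∞) onto (−∞, −28].
These images are disjoint, so no value is attained by both pieces. Therefore T is injective.
Because the two images are disjoint, no x < 6 has T(x) = T(6), so we compute T⁻¹(−18): −18 lies in (−28, ∞), so solve −4x − 4 = −18: x = (−18 + 4)/(−4) = 7/2.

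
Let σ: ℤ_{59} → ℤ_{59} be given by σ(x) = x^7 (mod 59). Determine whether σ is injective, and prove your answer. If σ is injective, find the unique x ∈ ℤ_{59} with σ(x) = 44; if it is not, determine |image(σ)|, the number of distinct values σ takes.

Since 59 is prime, the nonzero elements of ℤ_{59} form a cyclic group of order 58.
As gcd(7, 58) = 1, raising to the 7th power is a bijection on this group: if u^7 ≡ v^7 then (uv^{−1})^7 = 1, and the only element of order dividing gcd(7, 58) = 1 is 1, so u = v.
With σ(0) = 0 this makes σ injective on all of ℤ_{59}, hence bijective (finite equal-size domain and codomain). In particular σ is injective.
Since σ is injective, we find the preimage of 44. The inverse of x ↦ x^7 on (ℤ_{59})^× is x ↦ x^25, because 7·25 = 175 = 3·58 + 1 ≡ 1 (mod 58) and x^{58} = 1 for x ≠ 0 (Fermat). So σ⁻¹(44) = 44^25 mod 59.
Repeated squaring mod 59: 44^1 ≡ 44, 44^2 ≡ 44² = 1936 ≡ 48, 44^4 ≡ 48² = 2304 ≡ 3, 44^8 ≡ 3² = 9, 44^16 ≡ 9² = 81 ≡ 22. Since 25 = 16 + 8 + 1, 44^25 ≡ 22·9·44: 22·9 = 198 ≡ 21, then 21·44 = 924 ≡ 39. So 44^25 ≡ 39 (mod 59).
Hence σ⁻¹(44) = 39.

39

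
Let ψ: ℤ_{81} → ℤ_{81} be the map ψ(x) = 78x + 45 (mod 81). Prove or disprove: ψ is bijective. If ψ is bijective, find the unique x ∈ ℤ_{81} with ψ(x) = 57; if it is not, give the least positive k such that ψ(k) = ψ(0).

27

We have gcd(78, 81) = 3 > 1. Taking x_1 = 0 and x_2 = 27: ψ(0) = 45 and ψ(27) = 78·27 + 45 = 2151 ≡ 45 (mod 81).
So ψ(0) = ψ(27) while 0 ≠ 27, so ψ is not injective, hence not bijective.
Since ψ is not bijective, we find the least positive k with ψ(k) = ψ(0): this means 78k ≡ 0 (mod 81), i.e. 81 ∣ 78k. Since gcd(78, 81) = 3, dividing through by 3 this holds exactly when 27 ∣ 26k, and as gcd(26, 27) = 1, exactly when 27 ∣ k.
The smallest positive such k is 27.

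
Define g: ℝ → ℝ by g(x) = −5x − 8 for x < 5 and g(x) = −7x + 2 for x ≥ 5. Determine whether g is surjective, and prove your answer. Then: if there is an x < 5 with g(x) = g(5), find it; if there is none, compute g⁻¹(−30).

22/5

Both pieces are strictly decreasing (slopes −5 and −7), so each is injective on its own interval.
The left piece maps (−∞, 5) onto (−33, ∞); the right piece maps [5, ∞) onto (−∞, −33].
These images together cover ℝ, so g is surjective.
Because the two images are disjoint, no x < 5 has g(x) = g(5), so we compute g⁻¹(−30): −30 lies in (−33, ∞), so solve −5x − 8 = −30: x = (−30 + 8)/(−5) = 22/5.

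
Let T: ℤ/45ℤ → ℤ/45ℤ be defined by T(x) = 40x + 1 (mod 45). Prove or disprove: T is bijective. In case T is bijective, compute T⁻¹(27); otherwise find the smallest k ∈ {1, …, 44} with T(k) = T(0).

Recall: injectivity means: for all a, b in the domain, T(a) = T(b) implies a = b.
We have gcd(40, 45) = 5 > 1. Taking a = 0 and b = 9: T(0) = 1 and T(9) = 40·9 + 1 = 361 ≡ 1 (mod 45).
So T(0) = T(9) while 0 ≠ 9, thus T is not injective, hence not bijective.
Since T is not bijective, we find the least positive k with T(k) = T(0): this means 40k ≡ 0 (mod 45), i.e. 45 ∣ 40k. Since gcd(40, 45) = 5, dividing through by 5 this holds exactly when 9 ∣ 8k, and as gcd(8, 9) = 1, exactly when 9 ∣ k.
The smallest positive such k is 9.

9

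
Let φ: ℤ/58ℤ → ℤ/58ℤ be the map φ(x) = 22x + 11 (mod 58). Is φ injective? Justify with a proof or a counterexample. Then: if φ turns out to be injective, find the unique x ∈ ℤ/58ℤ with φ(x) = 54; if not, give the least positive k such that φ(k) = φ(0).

By definition, injectivity means: for all u, v in the domain, φ(u) = φ(v) implies u = v.
We have gcd(22, 58) = 2 > 1. Taking u = 0 and v = 29: φ(0) = 11 and φ(29) = 22·29 + 11 = 649 ≡ 11 (mod 58).
So φ(0) = φ(29) while 0 ≠ 29, therefore φ is not injective.
Since φ is not injective, we find the least positive k with φ(k) = φ(0): this means 22k ≡ 0 (mod 58), i.e. 58 ∣ 22k. Since gcd(22, 58) = 2, dividing through by 2 this holds exactly when 29 ∣ 11k, and as gcd(11, 29) = 1, exactly when 29 ∣ k.
The smallest positive such k is 29.

29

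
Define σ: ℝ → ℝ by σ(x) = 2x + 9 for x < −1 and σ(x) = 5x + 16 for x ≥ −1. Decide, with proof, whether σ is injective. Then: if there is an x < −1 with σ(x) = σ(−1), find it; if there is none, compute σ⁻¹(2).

-7/2

Both pieces are strictly increasing (slopes 2 and 5), so each is injective on its own interval.
The left piece maps (−∞, −1) onto (−∞, 7); the right piece maps [−1, ∞) onto [11, ∞).
These images are disjoint, so no value is attained by both pieces. So σ is injective.
Because the two images are disjoint, no x < −1 has σ(x) = σ(−1), so we compute σ⁻¹(2): 2 lies in (−∞, 7), so solve 2x + 9 = 2: x = (2 − 9)/2 = −7/2.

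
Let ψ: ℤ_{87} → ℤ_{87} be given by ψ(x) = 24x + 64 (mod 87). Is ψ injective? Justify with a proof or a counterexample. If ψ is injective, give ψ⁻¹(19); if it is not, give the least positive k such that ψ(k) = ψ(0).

29

Recall that ψ is injective if ψ(s) = ψ(t) implies s = t.
We have gcd(24, 87) = 3 > 1. Taking s = 0 and t = 29: ψ(0) = 64 and ψ(29) = 24·29 + 64 = 760 ≡ 64 (mod 87).
So ψ(0) = ψ(29) while 0 ≠ 29, so ψ is not injective.
Since ψ is not injective, we find the least positive k with ψ(k) = ψ(0): this means 24k ≡ 0 (mod 87), i.e. 87 ∣ 24k. Since gcd(24, 87) = 3, dividing through by 3 this holds exactly when 29 ∣ 8k, and as gcd(8, 29) = 1, exactly when 29 ∣ k.
The smallest positive such k is 29.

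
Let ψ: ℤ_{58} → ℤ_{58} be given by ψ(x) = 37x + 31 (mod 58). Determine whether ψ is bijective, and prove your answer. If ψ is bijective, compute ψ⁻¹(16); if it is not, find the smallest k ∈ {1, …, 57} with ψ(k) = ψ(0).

Recall that injectivity means: for all s, t in the domain, ψ(s) = ψ(t) implies s = t.
Suppose ψ(s) = ψ(t) in ℤ_{58}. Then 37s + 31 ≡ 37t + 31 (mod 58), so 37(s − t) ≡ 0 (mod 58).
Since gcd(37, 58) = 1, 37 is invertible modulo 58, so s − t ≡ 0 (mod 58), i.e. s = t.
We now compute 37⁻¹ mod 58 explicitly. Euclid's algorithm: 58 = 1·37 + 21, 37 = 1·21 + 16, 21 = 1·16 + 5, 16 = 3·5 + 1; back-substituting gives 1 = 11·37 − 7·58, so 37⁻¹ ≡ 11 (mod 58).
Then y ↦ 11(y − 31) is a two-sided inverse to ψ, so every y ∈ ℤ_{58} has a preimage.
Thus ψ is bijective.
Since ψ is bijective, we find ψ⁻¹(16): we need 37x ≡ 16 − 31 ≡ 43 (mod 58). Using 37⁻¹ = 11: x ≡ 11·43 = 473 = 8·58 + 9, so x = 9.
Check: ψ(9) = 37·9 + 31 = 364 = 6·58 + 16 ≡ 16 (mod 58).

9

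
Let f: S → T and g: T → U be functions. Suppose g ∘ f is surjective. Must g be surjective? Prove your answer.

Let c ∈ U. Since g ∘ f is surjective, some a ∈ S has g(f(a)) = c. Then b = f(a) ∈ T satisfies g(b) = c. So g is surjective.

surjective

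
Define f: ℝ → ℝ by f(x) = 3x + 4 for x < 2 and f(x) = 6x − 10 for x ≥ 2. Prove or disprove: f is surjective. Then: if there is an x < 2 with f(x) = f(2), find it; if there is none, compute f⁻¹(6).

Both pieces are strictly increasing (slopes 3 and 6), so each is injective on its own interval.
The left piece maps (−∞, 2) onto (−∞, 10); the right piece maps [2, ∞) onto [2, ∞).
The union (−∞, 10) ∪ [2, ∞) covers ℝ, so f is surjective.
For the follow-up: the images overlap, so an x < 2 with f(x) = f(2) exists. f(2) = 2; solving 3x + 4 = 2 for x < 2 gives x = (2 − 4)/3 = −2/3.

-2/3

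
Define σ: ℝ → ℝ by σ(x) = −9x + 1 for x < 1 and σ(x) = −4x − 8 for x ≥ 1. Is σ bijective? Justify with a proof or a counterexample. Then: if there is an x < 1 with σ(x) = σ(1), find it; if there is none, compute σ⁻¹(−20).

3

Both pieces are strictly decreasing (slopes −9 and −4), so each is injective on its own interval.
The left piece maps (−∞, 1) onto (−8, ∞); the right piece maps [1, ∞) onto (−∞, −12].
The images leave a gap (−8 has no preimage), so σ is not surjective, hence not bijective.
Because the two images are disjoint, no x < 1 has σ(x) = σ(1), so we compute σ⁻¹(−20): −20 lies in (−∞, −12], so solve −4x − 8 = −20: x = (−20 + 8)/(−4) = 3.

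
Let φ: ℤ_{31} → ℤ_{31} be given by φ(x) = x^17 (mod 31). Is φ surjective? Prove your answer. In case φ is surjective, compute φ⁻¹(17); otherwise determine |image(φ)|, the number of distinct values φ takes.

13

Since 31 is prime, the nonzero elements of ℤ_{31} form a cyclic group of order 30.
As gcd(17, 30) = 1, raising to the 17th power is a bijection on this group: if u^17 ≡ v^17 then (uv^{−1})^17 = 1, and the only element of order dividing gcd(17, 30) = 1 is 1, so u = v.
With φ(0) = 0 this makes φ injective on all of ℤ_{31}, hence bijective (finite equal-size domain and codomain). In particular φ is surjective.
Since φ is surjective, we find the preimage of 17. The inverse of x ↦ x^17 on (ℤ_{31})^× is x ↦ x^23, because 17·23 = 391 = 13·30 + 1 ≡ 1 (mod 30) and x^{30} = 1 for x ≠ 0 (Fermat). So φ⁻¹(17) = 17^23 mod 31.
Repeated squaring mod 31: 17^1 ≡ 17, 17^2 ≡ 17² = 289 ≡ 10, 17^4 ≡ 10² = 100 ≡ 7, 17^8 ≡ 7² = 49 ≡ 18, 17^16 ≡ 18² = 324 ≡ 14. Since 23 = 16 + 4 + 2 + 1, 17^23 ≡ 14·7·10·17: 14·7 = 98 ≡ 5, then 5·10 = 50 ≡ 19, then 19·17 = 323 ≡ 13. So 17^23 ≡ 13 (mod 31).
Hence φ⁻¹(17) = 13.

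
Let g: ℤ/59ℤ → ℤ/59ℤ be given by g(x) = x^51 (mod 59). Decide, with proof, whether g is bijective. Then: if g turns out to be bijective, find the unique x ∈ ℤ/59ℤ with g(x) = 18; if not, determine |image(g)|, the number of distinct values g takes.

44

Since 59 is prime, the nonzero elements of ℤ/59ℤ form a cyclic group of order 58.
As gcd(51, 58) = 1, raising to the 51st power is a bijection on this group: if u^51 ≡ v^51 then (uv^{−1})^51 = 1, and the only element of order dividing gcd(51, 58) = 1 is 1, so u = v.
With g(0) = 0 this makes g injective on all of ℤ/59ℤ, hence bijective (finite equal-size domain and codomain). In particular g is bijective.
Since g is bijective, we find the preimage of 18. The inverse of x ↦ x^51 on (ℤ/59ℤ)^× is x ↦ x^33, because 51·33 = 1683 = 29·58 + 1 ≡ 1 (mod 58) and x^{58} = 1 for x ≠ 0 (Fermat). So g⁻¹(18) = 18^33 mod 59.
Repeated squaring mod 59: 18^1 ≡ 18, 18^2 ≡ 18² = 324 ≡ 29, 18^4 ≡ 29² = 841 ≡ 15, 18^8 ≡ 15² = 225 ≡ 48, 18^16 ≡ 48² = 2304 ≡ 3, 18^32 ≡ 3² = 9. Since 33 = 32 + 1, 18^33 ≡ 9·18: 9·18 = 162 ≡ 44. So 18^33 ≡ 44 (mod 59).
Hence g⁻¹(18) = 44.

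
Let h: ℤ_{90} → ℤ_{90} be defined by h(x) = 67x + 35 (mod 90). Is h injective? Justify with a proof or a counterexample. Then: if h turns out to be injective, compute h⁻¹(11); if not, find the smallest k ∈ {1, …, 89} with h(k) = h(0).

48

Recall: injectivity means: for all x_1, x_2 in the domain, h(x_1) = h(x_2) implies x_1 = x_2.
Suppose h(x_1) = h(x_2) in ℤ_{90}. Then 67x_1 + 35 ≡ 67x_2 + 35 (mod 90), hence 67(x_1 − x_2) ≡ 0 (mod 90).
Since gcd(67, 90) = 1, 67 is invertible modulo 90, so x_1 − x_2 ≡ 0 (mod 90), i.e. x_1 = x_2.
Hence h is injective.
We now compute 67⁻¹ mod 90 explicitly. Euclid's algorithm: 90 = 1·67 + 23, 67 = 2·23 + 21, 23 = 1·21 + 2, 21 = 10·2 + 1; back-substituting gives 1 = 43·67 − 32·90, so 67⁻¹ ≡ 43 (mod 90).
Since h is injective, we compute h⁻¹(11): solve 67x + 35 ≡ 11 (mod 90), i.e. 67x ≡ 66 (mod 90).
Multiplying by 67⁻¹ = 43 gives x ≡ 43·66 = 2838 = 31·90 + 48 ≡ 48 (mod 90).
Check: h(48) = 67·48 + 35 = 3251 = 36·90 + 11 ≡ 11 (mod 90).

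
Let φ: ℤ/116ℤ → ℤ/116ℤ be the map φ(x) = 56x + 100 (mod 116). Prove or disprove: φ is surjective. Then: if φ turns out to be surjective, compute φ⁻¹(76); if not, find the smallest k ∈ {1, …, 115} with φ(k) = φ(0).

29

By definition, surjectivity means every element of the codomain has a preimage under φ.
Since gcd(56, 116) = 4, we have 56x ≡ 0 (mod 4) for all x, so φ(x) ≡ 0 (mod 4).
But 1 ≢ 0 (mod 4), so 1 ∈ ℤ/116ℤ has no preimage. Therefore φ is not surjective.
Since φ is not surjective, we find the least positive k with φ(k) = φ(0): this means 56k ≡ 0 (mod 116), i.e. 116 ∣ 56k. Since gcd(56, 116) = 4, dividing through by 4 this holds exactly when 29 ∣ 14k, and as gcd(14, 29) = 1, exactly when 29 ∣ k.
The smallest positive such k is 29.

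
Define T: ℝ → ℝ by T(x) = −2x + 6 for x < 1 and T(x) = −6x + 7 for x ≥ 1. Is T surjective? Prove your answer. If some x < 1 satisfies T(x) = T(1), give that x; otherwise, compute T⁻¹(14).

Both pieces are strictly decreasing (slopes −2 and −6), so each is injective on its own interval.
The left piece maps (−∞, 1) onto (4, ∞); the right piece maps [1, ∞) onto (−∞, 1].
The union (4, ∞) ∪ (−∞, 1] omits the interval between 4 and 1; in particular 4 has no preimage. So T is not surjective.
Because the two images are disjoint, no x < 1 has T(x) = T(1), so we compute T⁻¹(14): 14 lies in (4, ∞), so solve −2x + 6 = 14: x = (14 − 6)/(−2) = −4.

-4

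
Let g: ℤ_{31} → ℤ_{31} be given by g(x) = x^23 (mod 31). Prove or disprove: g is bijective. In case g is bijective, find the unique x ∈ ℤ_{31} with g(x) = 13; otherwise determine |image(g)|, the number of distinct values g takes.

Since 31 is prime, the nonzero elements of ℤ_{31} form a cyclic group of order 30.
As gcd(23, 30) = 1, raising to the 23rd power is a bijection on this group: if a^23 ≡ b^23 then (ab^{−1})^23 = 1, and the only element of order dividing gcd(23, 30) = 1 is 1, so a = b.
With g(0) = 0 this makes g injective on all of ℤ_{31}, hence bijective (finite equal-size domain and codomain). In particular g is bijective.
Since g is bijective, we find the preimage of 13. The inverse of x ↦ x^23 on (ℤ_{31})^× is x ↦ x^17, because 23·17 = 391 = 13·30 + 1 ≡ 1 (mod 30) and x^{30} = 1 for x ≠ 0 (Fermat). So g⁻¹(13) = 13^17 mod 31.
Repeated squaring mod 31: 13^1 ≡ 13, 13^2 ≡ 13² = 169 ≡ 14, 13^4 ≡ 14² = 196 ≡ 10, 13^8 ≡ 10² = 100 ≡ 7, 13^16 ≡ 7² = 49 ≡ 18. Since 17 = 16 + 1, 13^17 ≡ 18·13: 18·13 = 234 ≡ 17. So 13^17 ≡ 17 (mod 31).
Hence g⁻¹(13) = 17.

17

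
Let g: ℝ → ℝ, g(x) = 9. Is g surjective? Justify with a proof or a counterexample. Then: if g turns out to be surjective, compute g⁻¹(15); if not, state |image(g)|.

g(x) = 9 for all x, so 10 has no preimage and g is not surjective.
Since g is not surjective, we state |image(g)|: the image of g is {9}, which has 1 element.

1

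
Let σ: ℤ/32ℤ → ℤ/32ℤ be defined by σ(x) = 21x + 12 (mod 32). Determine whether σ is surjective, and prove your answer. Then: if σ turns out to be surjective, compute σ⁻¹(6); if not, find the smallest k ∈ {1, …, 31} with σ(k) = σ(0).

Since gcd(21, 32) = 1, 21 is invertible modulo 32. Euclid's algorithm: 32 = 1·21 + 11, 21 = 1·11 + 10, 11 = 1·10 + 1; back-substituting gives 1 = 29·21 − 19·32, so 21⁻¹ ≡ 29 (mod 32).
For any y ∈ ℤ/32ℤ, x = 29(y − 12) mod 32 satisfies σ(x) = 21·29(y − 12) + 12 ≡ y (since 21·29 ≡ 1 mod 32). So every y has a preimage.
Hence σ is surjective.
Since σ is surjective, we compute σ⁻¹(6): solve 21x + 12 ≡ 6 (mod 32), i.e. 21x ≡ 26 (mod 32).
Multiplying by 21⁻¹ = 29 gives x ≡ 29·26 = 754 = 23·32 + 18 ≡ 18 (mod 32).
Check: σ(18) = 21·18 + 12 = 390 = 12·32 + 6 ≡ 6 (mod 32).

18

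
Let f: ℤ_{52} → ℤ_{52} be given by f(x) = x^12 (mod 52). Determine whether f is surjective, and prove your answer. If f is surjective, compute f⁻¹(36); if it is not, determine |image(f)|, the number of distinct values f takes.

4

f(1) = 1^12 = 1.
f(3): Repeated squaring mod 52: 3^1 ≡ 3, 3^2 ≡ 3² = 9, 3^4 ≡ 9² = 81 ≡ 29, 3^8 ≡ 29² = 841 ≡ 9. Since 12 = 8 + 4, 3^12 ≡ 9·29: 9·29 = 261 ≡ 1. So 3^12 ≡ 1 (mod 52).
So f(1) = f(3) = 1 while 1 ≠ 3, so f is not injective.
A non-injective map from the 52-element set ℤ_{52} to itself takes at most 51 distinct values, so it cannot be surjective. So f is not surjective.
Since f is not surjective, we determine |image(f)|. Computing x^12 mod 52 for each x (by repeated squaring, reducing mod 52 at every step), the values f(0), f(1), …, f(51) are: 0, 1, 40, 1, 40, 1, 40, 1, 40, 1, 40, 1, 40, 13, 40, 1, 40, 1, 40, 1, 40, 1, 40, 1, 40, 1, 0, 1, 40, 1, 40, 1, 40, 1, 40, 1, 40, 1, 40, 13, 40, 1, 40, 1, 40, 1, 40, 1, 40, 1, 40, 1.
The distinct values are {0, 1, 13, 40}; there are 4 of them.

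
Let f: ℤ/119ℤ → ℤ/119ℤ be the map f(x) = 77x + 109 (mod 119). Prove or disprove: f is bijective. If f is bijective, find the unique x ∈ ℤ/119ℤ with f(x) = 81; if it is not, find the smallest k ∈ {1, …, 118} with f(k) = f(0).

We have gcd(77, 119) = 7 > 1. Taking s = 0 and t = 17: f(0) = 109 and f(17) = 77·17 + 109 = 1418 ≡ 109 (mod 119).
So f(0) = f(17) while 0 ≠ 17, thus f is not injective, hence not bijective.
Since f is not bijective, we find the least positive k with f(k) = f(0): this means 77k ≡ 0 (mod 119), i.e. 119 ∣ 77k. Since gcd(77, 119) = 7, dividing through by 7 this holds exactly when 17 ∣ 11k, and as gcd(11, 17) = 1, exactly when 17 ∣ k.
The smallest positive such k is 17.

17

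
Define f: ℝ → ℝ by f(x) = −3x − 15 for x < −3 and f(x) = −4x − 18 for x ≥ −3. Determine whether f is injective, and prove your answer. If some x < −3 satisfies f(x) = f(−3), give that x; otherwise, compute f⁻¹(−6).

-3

Both pieces are strictly decreasing (slopes −3 and −4), so each is injective on its own interval.
The left piece maps (−∞, −3) onto (−6, ∞); the right piece maps [−3, ∞) onto (−∞, −6].
These images are disjoint, so no value is attained by both pieces. Therefore f is injective.
Because the two images are disjoint, no x < −3 has f(x) = f(−3), so we compute f⁻¹(−6): −6 lies in (−∞, −6], so solve −4x − 18 = −6: x = (−6 + 18)/(−4) = −3.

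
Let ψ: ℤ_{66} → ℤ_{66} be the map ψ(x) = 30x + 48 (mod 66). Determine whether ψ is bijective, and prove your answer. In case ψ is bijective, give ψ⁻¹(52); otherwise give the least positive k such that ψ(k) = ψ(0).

11

Recall: ψ is injective if ψ(a) = ψ(b) implies a = b.
We have gcd(30, 66) = 6 > 1. Taking a = 0 and b = 11: ψ(0) = 48 and ψ(11) = 30·11 + 48 = 378 ≡ 48 (mod 66).
So ψ(0) = ψ(11) while 0 ≠ 11, so ψ is not injective, hence not bijective.
Since ψ is not bijective, we find the least positive k with ψ(k) = ψ(0): this means 30k ≡ 0 (mod 66), i.e. 66 ∣ 30k. Since gcd(30, 66) = 6, dividing through by 6 this holds exactly when 11 ∣ 5k, and as gcd(5, 11) = 1, exactly when 11 ∣ k.
The smallest positive such k is 11.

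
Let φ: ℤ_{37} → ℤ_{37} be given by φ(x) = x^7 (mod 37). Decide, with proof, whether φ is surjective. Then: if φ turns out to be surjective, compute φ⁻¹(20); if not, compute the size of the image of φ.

35

Since 37 is prime, the nonzero elements of ℤ_{37} form a cyclic group of order 36.
As gcd(7, 36) = 1, raising to the 7th power is a bijection on this group: if s^7 ≡ t^7 then (st^{−1})^7 = 1, and the only element of order dividing gcd(7, 36) = 1 is 1, so s = t.
With φ(0) = 0 this makes φ injective on all of ℤ_{37}, hence bijective (finite equal-size domain and codomain). In particular φ is surjective.
Since φ is surjective, we find the preimage of 20. The inverse of x ↦ x^7 on (ℤ_{37})^× is x ↦ x^31, because 7·31 = 217 = 6·36 + 1 ≡ 1 (mod 36) and x^{36} = 1 for x ≠ 0 (Fermat). So φ⁻¹(20) = 20^31 mod 37.
Repeated squaring mod 37: 20^1 ≡ 20, 20^2 ≡ 20² = 400 ≡ 30, 20^4 ≡ 30² = 900 ≡ 12, 20^8 ≡ 12² = 144 ≡ 33, 20^16 ≡ 33² = 1089 ≡ 16. Since 31 = 16 + 8 + 4 + 2 + 1, 20^31 ≡ 16·33·12·30·20: 16·33 = 528 ≡ 10, then 10·12 = 120 ≡ 9, then 9·30 = 270 ≡ 11, then 11·20 = 220 ≡ 35. So 20^31 ≡ 35 (mod 37).
Hence φ⁻¹(20) = 35.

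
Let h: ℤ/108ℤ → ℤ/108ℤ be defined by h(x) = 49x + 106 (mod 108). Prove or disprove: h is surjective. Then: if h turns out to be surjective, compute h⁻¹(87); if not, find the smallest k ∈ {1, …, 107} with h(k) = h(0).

Since gcd(49, 108) = 1, 49 is invertible modulo 108. Euclid's algorithm: 108 = 2·49 + 10, 49 = 4·10 + 9, 10 = 1·9 + 1; back-substituting gives 1 = 97·49 − 44·108, so 49⁻¹ ≡ 97 (mod 108).
For any y ∈ ℤ/108ℤ, x = 97(y − 106) mod 108 satisfies h(x) = 49·97(y − 106) + 106 ≡ y (since 49·97 ≡ 1 mod 108). So every y has a preimage.
Hence h is surjective.
Since h is surjective, we find h⁻¹(87): we need 49x ≡ 87 − 106 ≡ 89 (mod 108). Using 49⁻¹ = 97: x ≡ 97·89 = 8633 = 79·108 + 101, so x = 101.
Check: h(101) = 49·101 + 106 = 5055 = 46·108 + 87 ≡ 87 (mod 108).

101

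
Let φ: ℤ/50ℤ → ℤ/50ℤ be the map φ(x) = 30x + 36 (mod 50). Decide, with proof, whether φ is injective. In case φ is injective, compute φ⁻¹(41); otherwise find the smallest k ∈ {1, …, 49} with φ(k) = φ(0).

We have gcd(30, 50) = 10 > 1. Taking u = 0 and v = 5: φ(0) = 36 and φ(5) = 30·5 + 36 = 186 ≡ 36 (mod 50).
So φ(0) = φ(5) while 0 ≠ 5, therefore φ is not injective.
Since φ is not injective, we find the least positive k with φ(k) = φ(0): this means 30k ≡ 0 (mod 50), i.e. 50 ∣ 30k. Since gcd(30, 50) = 10, dividing through by 10 this holds exactly when 5 ∣ 3k, and as gcd(3, 5) = 1, exactly when 5 ∣ k.
The smallest positive such k is 5.

5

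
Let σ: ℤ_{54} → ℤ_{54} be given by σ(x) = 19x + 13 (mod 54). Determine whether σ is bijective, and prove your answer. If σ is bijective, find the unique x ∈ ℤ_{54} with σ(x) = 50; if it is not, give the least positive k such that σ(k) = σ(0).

Recall that injectivity means: for all s, t in the domain, σ(s) = σ(t) implies s = t.
If σ(s) = σ(t), then 19s ≡ 19t (mod 54). Because gcd(19, 54) = 1, we may cancel 19 to get s ≡ t (mod 54).
We now compute 19⁻¹ mod 54 explicitly. Euclid's algorithm: 54 = 2·19 + 16, 19 = 1·16 + 3, 16 = 5·3 + 1; back-substituting gives 1 = 37·19 − 13·54, so 19⁻¹ ≡ 37 (mod 54).
For any y ∈ ℤ_{54}, x = 37(y − 13) mod 54 satisfies σ(x) = 19·37(y − 13) + 13 ≡ y (since 19·37 ≡ 1 mod 54). So every y has a preimage.
Thus σ is bijective.
Since σ is bijective, we find σ⁻¹(50): we need 19x ≡ 50 − 13 ≡ 37 (mod 54). Using 19⁻¹ = 37: x ≡ 37·37 = 1369 = 25·54 + 19, so x = 19.
Check: σ(19) = 19·19 + 13 = 374 = 6·54 + 50 ≡ 50 (mod 54).

19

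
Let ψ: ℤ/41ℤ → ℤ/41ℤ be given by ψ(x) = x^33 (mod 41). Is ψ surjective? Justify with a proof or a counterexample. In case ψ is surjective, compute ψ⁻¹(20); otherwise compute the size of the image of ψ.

Since 41 is prime, the nonzero elements of ℤ/41ℤ form a cyclic group of order 40.
As gcd(33, 40) = 1, raising to the 33rd power is a bijection on this group: if a^33 ≡ b^33 then (ab^{−1})^33 = 1, and the only element of order dividing gcd(33, 40) = 1 is 1, so a = b.
With ψ(0) = 0 this makes ψ injective on all of ℤ/41ℤ, hence bijective (finite equal-size domain and codomain). In particular ψ is surjective.
Since ψ is surjective, we find the preimage of 20. The inverse of x ↦ x^33 on (ℤ/41ℤ)^× is x ↦ x^17, because 33·17 = 561 = 14·40 + 1 ≡ 1 (mod 40) and x^{40} = 1 for x ≠ 0 (Fermat). So ψ⁻¹(20) = 20^17 mod 41.
Repeated squaring mod 41: 20^1 ≡ 20, 20^2 ≡ 20² = 400 ≡ 31, 20^4 ≡ 31² = 961 ≡ 18, 20^8 ≡ 18² = 324 ≡ 37, 20^16 ≡ 37² = 1369 ≡ 16. Since 17 = 16 + 1, 20^17 ≡ 16·20: 16·20 = 320 ≡ 33. So 20^17 ≡ 33 (mod 41).
Hence ψ⁻¹(20) = 33.

33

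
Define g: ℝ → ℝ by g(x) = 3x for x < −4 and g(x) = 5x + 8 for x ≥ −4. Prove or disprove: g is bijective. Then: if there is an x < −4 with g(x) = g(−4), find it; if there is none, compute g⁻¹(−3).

Both pieces are strictly increasing (slopes 3 and 5), so each is injective on its own interval.
The left piece maps (−∞, −4) onto (−∞, −12); the right piece maps [−4, ∞) onto [−12, ∞).
Since −12 = −12, the images partition ℝ: g is injective and surjective, hence bijective.
Because the two images are disjoint, no x < −4 has g(x) = g(−4), so we compute g⁻¹(−3): −3 lies in [−12, ∞), so solve 5x + 8 = −3: x = (−3 − 8)/5 = −11/5.

-11/5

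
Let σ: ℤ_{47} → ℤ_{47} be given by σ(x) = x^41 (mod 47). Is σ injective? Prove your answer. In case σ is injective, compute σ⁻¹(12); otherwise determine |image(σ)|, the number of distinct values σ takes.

Since 47 is prime, the nonzero elements of ℤ_{47} form a cyclic group of order 46.
As gcd(41, 46) = 1, raising to the 41st power is a bijection on this group: if x_1^41 ≡ x_2^41 then (x_1x_2^{−1})^41 = 1, and the only element of order dividing gcd(41, 46) = 1 is 1, so x_1 = x_2.
With σ(0) = 0 this makes σ injective on all of ℤ_{47}, hence bijective (finite equal-size domain and codomain). In particular σ is injective.
Since σ is injective, we find the preimage of 12. The inverse of x ↦ x^41 on (ℤ_{47})^× is x ↦ x^9, because 41·9 = 369 = 8·46 + 1 ≡ 1 (mod 46) and x^{46} = 1 for x ≠ 0 (Fermat). So σ⁻¹(12) = 12^9 mod 47.
Repeated squaring mod 47: 12^1 ≡ 12, 12^2 ≡ 12² = 144 ≡ 3, 12^4 ≡ 3² = 9, 12^8 ≡ 9² = 81 ≡ 34. Since 9 = 8 + 1, 12^9 ≡ 34·12: 34·12 = 408 ≡ 32. So 12^9 ≡ 32 (mod 47).
Hence σ⁻¹(12) = 32.

32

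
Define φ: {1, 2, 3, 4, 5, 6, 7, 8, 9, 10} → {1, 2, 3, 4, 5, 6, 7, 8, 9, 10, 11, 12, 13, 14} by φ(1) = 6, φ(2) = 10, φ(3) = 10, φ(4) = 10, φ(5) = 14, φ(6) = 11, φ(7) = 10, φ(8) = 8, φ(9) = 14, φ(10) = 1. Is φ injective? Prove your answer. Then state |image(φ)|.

φ(2) = 10 = φ(3) with 2 ≠ 3, so φ is not injective.
The image of φ is {1, 6, 8, 10, 11, 14}, which has 6 elements.

6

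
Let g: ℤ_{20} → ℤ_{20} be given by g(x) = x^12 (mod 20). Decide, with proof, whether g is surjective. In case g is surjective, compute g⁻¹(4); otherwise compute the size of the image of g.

g(1) = 1^12 = 1.
g(3): Repeated squaring mod 20: 3^1 ≡ 3, 3^2 ≡ 3² = 9, 3^4 ≡ 9² = 81 ≡ 1, 3^8 ≡ 1² = 1. Since 12 = 8 + 4, 3^12 ≡ 1·1: 1·1 = 1. So 3^12 ≡ 1 (mod 20).
So g(1) = g(3) = 1 while 1 ≠ 3, so g is not injective.
A non-injective map from the 20-element set ℤ_{20} to itself takes at most 19 distinct values, so it cannot be surjective. Thus g is not surjective.
Since g is not surjective, we determine |image(g)|. Computing x^12 mod 20 for each x (by repeated squaring, reducing mod 20 at every step), the values g(0), g(1), …, g(19) are: 0, 1, 16, 1, 16, 5, 16, 1, 16, 1, 0, 1, 16, 1, 16, 5, 16, 1, 16, 1.
The distinct values are {0, 1, 5, 16}; there are 4 of them.

4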